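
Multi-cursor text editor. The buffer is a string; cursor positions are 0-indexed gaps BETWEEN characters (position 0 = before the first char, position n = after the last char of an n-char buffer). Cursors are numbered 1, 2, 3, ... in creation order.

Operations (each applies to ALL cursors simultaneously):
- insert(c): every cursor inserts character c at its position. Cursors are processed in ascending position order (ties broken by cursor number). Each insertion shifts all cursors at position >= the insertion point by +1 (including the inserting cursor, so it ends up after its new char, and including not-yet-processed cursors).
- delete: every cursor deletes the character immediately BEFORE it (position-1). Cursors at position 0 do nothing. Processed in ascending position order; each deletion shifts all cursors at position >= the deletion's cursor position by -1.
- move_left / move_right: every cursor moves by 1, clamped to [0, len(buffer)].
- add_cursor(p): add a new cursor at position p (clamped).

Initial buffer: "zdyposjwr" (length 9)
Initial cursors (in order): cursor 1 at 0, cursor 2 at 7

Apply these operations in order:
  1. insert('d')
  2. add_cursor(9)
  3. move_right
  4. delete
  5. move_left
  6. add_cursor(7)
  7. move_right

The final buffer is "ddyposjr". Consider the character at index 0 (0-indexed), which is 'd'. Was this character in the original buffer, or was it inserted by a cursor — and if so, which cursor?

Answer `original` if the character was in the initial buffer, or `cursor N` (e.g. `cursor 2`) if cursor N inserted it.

Answer: cursor 1

Derivation:
After op 1 (insert('d')): buffer="dzdyposjdwr" (len 11), cursors c1@1 c2@9, authorship 1.......2..
After op 2 (add_cursor(9)): buffer="dzdyposjdwr" (len 11), cursors c1@1 c2@9 c3@9, authorship 1.......2..
After op 3 (move_right): buffer="dzdyposjdwr" (len 11), cursors c1@2 c2@10 c3@10, authorship 1.......2..
After op 4 (delete): buffer="ddyposjr" (len 8), cursors c1@1 c2@7 c3@7, authorship 1.......
After op 5 (move_left): buffer="ddyposjr" (len 8), cursors c1@0 c2@6 c3@6, authorship 1.......
After op 6 (add_cursor(7)): buffer="ddyposjr" (len 8), cursors c1@0 c2@6 c3@6 c4@7, authorship 1.......
After op 7 (move_right): buffer="ddyposjr" (len 8), cursors c1@1 c2@7 c3@7 c4@8, authorship 1.......
Authorship (.=original, N=cursor N): 1 . . . . . . .
Index 0: author = 1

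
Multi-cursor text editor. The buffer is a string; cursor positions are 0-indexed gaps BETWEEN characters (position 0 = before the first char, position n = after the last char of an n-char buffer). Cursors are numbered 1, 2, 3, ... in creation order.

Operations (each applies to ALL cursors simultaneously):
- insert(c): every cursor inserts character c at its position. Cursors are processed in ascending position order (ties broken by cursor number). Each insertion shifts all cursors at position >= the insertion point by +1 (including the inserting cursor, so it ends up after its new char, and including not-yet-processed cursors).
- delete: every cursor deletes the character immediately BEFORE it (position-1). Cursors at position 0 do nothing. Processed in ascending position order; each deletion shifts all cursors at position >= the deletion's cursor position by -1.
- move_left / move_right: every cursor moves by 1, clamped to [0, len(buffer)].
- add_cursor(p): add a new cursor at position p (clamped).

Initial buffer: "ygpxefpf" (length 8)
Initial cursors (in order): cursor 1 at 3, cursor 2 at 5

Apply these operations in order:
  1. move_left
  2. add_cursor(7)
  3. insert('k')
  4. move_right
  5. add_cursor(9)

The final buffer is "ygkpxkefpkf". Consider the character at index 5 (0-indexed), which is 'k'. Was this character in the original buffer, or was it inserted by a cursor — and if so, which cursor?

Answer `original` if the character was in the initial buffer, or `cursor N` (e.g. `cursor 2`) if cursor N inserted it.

Answer: cursor 2

Derivation:
After op 1 (move_left): buffer="ygpxefpf" (len 8), cursors c1@2 c2@4, authorship ........
After op 2 (add_cursor(7)): buffer="ygpxefpf" (len 8), cursors c1@2 c2@4 c3@7, authorship ........
After op 3 (insert('k')): buffer="ygkpxkefpkf" (len 11), cursors c1@3 c2@6 c3@10, authorship ..1..2...3.
After op 4 (move_right): buffer="ygkpxkefpkf" (len 11), cursors c1@4 c2@7 c3@11, authorship ..1..2...3.
After op 5 (add_cursor(9)): buffer="ygkpxkefpkf" (len 11), cursors c1@4 c2@7 c4@9 c3@11, authorship ..1..2...3.
Authorship (.=original, N=cursor N): . . 1 . . 2 . . . 3 .
Index 5: author = 2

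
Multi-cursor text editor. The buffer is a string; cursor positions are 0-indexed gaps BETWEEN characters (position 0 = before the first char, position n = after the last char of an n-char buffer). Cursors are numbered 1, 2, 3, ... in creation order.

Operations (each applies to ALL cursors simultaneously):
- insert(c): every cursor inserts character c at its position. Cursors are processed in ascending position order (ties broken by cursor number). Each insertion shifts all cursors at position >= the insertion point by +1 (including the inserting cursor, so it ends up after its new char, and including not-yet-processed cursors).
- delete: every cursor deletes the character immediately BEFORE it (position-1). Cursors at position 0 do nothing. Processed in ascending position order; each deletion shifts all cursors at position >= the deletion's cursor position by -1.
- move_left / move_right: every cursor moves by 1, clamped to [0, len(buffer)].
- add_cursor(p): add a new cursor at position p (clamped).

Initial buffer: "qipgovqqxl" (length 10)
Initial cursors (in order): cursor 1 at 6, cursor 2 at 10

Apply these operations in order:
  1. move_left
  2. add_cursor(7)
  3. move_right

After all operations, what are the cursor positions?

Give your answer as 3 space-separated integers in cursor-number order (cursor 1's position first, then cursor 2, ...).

Answer: 6 10 8

Derivation:
After op 1 (move_left): buffer="qipgovqqxl" (len 10), cursors c1@5 c2@9, authorship ..........
After op 2 (add_cursor(7)): buffer="qipgovqqxl" (len 10), cursors c1@5 c3@7 c2@9, authorship ..........
After op 3 (move_right): buffer="qipgovqqxl" (len 10), cursors c1@6 c3@8 c2@10, authorship ..........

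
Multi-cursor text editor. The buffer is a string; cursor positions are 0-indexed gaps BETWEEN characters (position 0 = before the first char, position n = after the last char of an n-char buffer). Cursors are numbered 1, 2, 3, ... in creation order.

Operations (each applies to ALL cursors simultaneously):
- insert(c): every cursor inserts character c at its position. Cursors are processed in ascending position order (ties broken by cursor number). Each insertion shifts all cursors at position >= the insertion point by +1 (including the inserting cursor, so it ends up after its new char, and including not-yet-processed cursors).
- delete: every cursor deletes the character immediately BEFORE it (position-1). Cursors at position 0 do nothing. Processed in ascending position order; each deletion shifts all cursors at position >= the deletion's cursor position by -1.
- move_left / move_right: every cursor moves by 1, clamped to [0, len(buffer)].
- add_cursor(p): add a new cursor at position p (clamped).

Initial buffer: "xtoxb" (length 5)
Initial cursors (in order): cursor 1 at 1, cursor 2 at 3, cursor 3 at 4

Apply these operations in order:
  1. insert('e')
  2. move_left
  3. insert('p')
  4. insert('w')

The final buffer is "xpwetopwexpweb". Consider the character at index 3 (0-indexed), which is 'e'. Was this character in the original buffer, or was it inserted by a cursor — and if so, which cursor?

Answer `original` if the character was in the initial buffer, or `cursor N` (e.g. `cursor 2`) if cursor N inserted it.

After op 1 (insert('e')): buffer="xetoexeb" (len 8), cursors c1@2 c2@5 c3@7, authorship .1..2.3.
After op 2 (move_left): buffer="xetoexeb" (len 8), cursors c1@1 c2@4 c3@6, authorship .1..2.3.
After op 3 (insert('p')): buffer="xpetopexpeb" (len 11), cursors c1@2 c2@6 c3@9, authorship .11..22.33.
After op 4 (insert('w')): buffer="xpwetopwexpweb" (len 14), cursors c1@3 c2@8 c3@12, authorship .111..222.333.
Authorship (.=original, N=cursor N): . 1 1 1 . . 2 2 2 . 3 3 3 .
Index 3: author = 1

Answer: cursor 1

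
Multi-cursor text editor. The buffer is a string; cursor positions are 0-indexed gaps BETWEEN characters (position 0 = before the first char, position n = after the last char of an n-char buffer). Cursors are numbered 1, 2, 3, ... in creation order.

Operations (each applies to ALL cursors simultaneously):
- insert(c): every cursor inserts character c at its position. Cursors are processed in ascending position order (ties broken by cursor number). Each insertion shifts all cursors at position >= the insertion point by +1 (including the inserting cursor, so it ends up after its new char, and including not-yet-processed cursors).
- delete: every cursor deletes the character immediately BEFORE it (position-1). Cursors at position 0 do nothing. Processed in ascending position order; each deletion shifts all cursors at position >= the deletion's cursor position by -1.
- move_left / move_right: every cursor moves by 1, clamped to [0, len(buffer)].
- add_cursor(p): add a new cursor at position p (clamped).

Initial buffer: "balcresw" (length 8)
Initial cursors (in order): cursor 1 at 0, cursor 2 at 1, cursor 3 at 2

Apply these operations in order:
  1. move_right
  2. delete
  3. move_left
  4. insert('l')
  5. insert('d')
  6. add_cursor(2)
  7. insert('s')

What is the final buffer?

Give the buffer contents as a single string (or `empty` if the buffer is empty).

After op 1 (move_right): buffer="balcresw" (len 8), cursors c1@1 c2@2 c3@3, authorship ........
After op 2 (delete): buffer="cresw" (len 5), cursors c1@0 c2@0 c3@0, authorship .....
After op 3 (move_left): buffer="cresw" (len 5), cursors c1@0 c2@0 c3@0, authorship .....
After op 4 (insert('l')): buffer="lllcresw" (len 8), cursors c1@3 c2@3 c3@3, authorship 123.....
After op 5 (insert('d')): buffer="llldddcresw" (len 11), cursors c1@6 c2@6 c3@6, authorship 123123.....
After op 6 (add_cursor(2)): buffer="llldddcresw" (len 11), cursors c4@2 c1@6 c2@6 c3@6, authorship 123123.....
After op 7 (insert('s')): buffer="llsldddssscresw" (len 15), cursors c4@3 c1@10 c2@10 c3@10, authorship 1243123123.....

Answer: llsldddssscresw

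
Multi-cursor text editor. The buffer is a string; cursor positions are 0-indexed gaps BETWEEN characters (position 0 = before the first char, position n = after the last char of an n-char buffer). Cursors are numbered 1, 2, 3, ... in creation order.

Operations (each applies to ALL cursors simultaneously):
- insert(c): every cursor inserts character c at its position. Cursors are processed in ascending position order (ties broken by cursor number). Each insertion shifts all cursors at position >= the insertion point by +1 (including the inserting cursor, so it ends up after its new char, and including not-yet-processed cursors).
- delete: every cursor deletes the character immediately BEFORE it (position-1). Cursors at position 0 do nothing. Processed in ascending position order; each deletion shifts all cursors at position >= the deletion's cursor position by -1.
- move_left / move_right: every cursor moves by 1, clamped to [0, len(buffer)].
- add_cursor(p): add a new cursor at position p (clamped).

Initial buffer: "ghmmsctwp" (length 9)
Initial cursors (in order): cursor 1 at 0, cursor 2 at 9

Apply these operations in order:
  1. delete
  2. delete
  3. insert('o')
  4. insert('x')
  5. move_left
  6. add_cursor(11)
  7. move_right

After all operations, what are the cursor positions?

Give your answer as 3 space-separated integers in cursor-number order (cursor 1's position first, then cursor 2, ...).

Answer: 2 11 11

Derivation:
After op 1 (delete): buffer="ghmmsctw" (len 8), cursors c1@0 c2@8, authorship ........
After op 2 (delete): buffer="ghmmsct" (len 7), cursors c1@0 c2@7, authorship .......
After op 3 (insert('o')): buffer="oghmmscto" (len 9), cursors c1@1 c2@9, authorship 1.......2
After op 4 (insert('x')): buffer="oxghmmsctox" (len 11), cursors c1@2 c2@11, authorship 11.......22
After op 5 (move_left): buffer="oxghmmsctox" (len 11), cursors c1@1 c2@10, authorship 11.......22
After op 6 (add_cursor(11)): buffer="oxghmmsctox" (len 11), cursors c1@1 c2@10 c3@11, authorship 11.......22
After op 7 (move_right): buffer="oxghmmsctox" (len 11), cursors c1@2 c2@11 c3@11, authorship 11.......22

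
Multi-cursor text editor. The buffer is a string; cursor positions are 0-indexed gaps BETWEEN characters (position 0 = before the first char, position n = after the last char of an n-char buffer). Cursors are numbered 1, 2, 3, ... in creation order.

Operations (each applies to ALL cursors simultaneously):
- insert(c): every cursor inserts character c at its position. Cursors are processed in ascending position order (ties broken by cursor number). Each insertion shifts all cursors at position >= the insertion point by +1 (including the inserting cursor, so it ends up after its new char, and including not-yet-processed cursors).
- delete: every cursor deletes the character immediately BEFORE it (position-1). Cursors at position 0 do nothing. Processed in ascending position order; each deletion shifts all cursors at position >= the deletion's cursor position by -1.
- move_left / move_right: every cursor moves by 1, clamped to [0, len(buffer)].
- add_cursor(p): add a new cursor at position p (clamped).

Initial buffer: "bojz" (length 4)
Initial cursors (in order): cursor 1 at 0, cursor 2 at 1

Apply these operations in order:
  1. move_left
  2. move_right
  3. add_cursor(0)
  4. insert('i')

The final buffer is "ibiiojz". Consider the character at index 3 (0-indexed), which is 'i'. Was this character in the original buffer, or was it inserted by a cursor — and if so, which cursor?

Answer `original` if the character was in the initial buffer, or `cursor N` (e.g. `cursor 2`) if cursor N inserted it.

Answer: cursor 2

Derivation:
After op 1 (move_left): buffer="bojz" (len 4), cursors c1@0 c2@0, authorship ....
After op 2 (move_right): buffer="bojz" (len 4), cursors c1@1 c2@1, authorship ....
After op 3 (add_cursor(0)): buffer="bojz" (len 4), cursors c3@0 c1@1 c2@1, authorship ....
After op 4 (insert('i')): buffer="ibiiojz" (len 7), cursors c3@1 c1@4 c2@4, authorship 3.12...
Authorship (.=original, N=cursor N): 3 . 1 2 . . .
Index 3: author = 2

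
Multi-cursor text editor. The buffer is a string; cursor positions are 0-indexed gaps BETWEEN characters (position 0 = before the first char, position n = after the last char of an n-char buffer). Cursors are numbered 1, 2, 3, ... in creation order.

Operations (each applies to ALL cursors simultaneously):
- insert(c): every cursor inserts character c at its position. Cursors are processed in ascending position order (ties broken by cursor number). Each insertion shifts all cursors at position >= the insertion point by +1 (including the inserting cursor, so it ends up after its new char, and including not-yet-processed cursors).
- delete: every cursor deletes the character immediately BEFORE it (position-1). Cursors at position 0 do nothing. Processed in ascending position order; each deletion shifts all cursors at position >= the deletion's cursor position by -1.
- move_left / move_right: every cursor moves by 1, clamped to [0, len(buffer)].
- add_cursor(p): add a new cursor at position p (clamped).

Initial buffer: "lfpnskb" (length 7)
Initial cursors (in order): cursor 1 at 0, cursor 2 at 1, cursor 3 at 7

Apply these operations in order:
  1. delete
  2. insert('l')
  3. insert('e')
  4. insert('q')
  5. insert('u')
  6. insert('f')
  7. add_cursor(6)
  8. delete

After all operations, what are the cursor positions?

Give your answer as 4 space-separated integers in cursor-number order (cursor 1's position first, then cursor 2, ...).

After op 1 (delete): buffer="fpnsk" (len 5), cursors c1@0 c2@0 c3@5, authorship .....
After op 2 (insert('l')): buffer="llfpnskl" (len 8), cursors c1@2 c2@2 c3@8, authorship 12.....3
After op 3 (insert('e')): buffer="lleefpnskle" (len 11), cursors c1@4 c2@4 c3@11, authorship 1212.....33
After op 4 (insert('q')): buffer="lleeqqfpnskleq" (len 14), cursors c1@6 c2@6 c3@14, authorship 121212.....333
After op 5 (insert('u')): buffer="lleeqquufpnsklequ" (len 17), cursors c1@8 c2@8 c3@17, authorship 12121212.....3333
After op 6 (insert('f')): buffer="lleeqquufffpnsklequf" (len 20), cursors c1@10 c2@10 c3@20, authorship 1212121212.....33333
After op 7 (add_cursor(6)): buffer="lleeqquufffpnsklequf" (len 20), cursors c4@6 c1@10 c2@10 c3@20, authorship 1212121212.....33333
After op 8 (delete): buffer="lleequufpnsklequ" (len 16), cursors c4@5 c1@7 c2@7 c3@16, authorship 1212112.....3333

Answer: 7 7 16 5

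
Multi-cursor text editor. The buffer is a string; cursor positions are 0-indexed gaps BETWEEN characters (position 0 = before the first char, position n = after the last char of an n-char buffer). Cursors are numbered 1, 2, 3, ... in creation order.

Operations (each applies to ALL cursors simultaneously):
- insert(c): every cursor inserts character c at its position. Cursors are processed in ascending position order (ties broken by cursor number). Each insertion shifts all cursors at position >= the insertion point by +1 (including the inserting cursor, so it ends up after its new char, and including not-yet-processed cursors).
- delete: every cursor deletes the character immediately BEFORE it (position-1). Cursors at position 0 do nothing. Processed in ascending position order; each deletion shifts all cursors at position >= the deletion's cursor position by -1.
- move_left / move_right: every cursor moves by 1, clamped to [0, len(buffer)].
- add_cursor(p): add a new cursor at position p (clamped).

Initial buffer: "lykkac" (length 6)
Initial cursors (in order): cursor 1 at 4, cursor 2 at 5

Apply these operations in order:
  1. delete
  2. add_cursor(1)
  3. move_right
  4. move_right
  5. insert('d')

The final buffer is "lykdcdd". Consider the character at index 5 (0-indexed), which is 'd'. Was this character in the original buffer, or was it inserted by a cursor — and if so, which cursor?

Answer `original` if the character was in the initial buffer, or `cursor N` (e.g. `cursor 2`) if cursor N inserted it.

Answer: cursor 1

Derivation:
After op 1 (delete): buffer="lykc" (len 4), cursors c1@3 c2@3, authorship ....
After op 2 (add_cursor(1)): buffer="lykc" (len 4), cursors c3@1 c1@3 c2@3, authorship ....
After op 3 (move_right): buffer="lykc" (len 4), cursors c3@2 c1@4 c2@4, authorship ....
After op 4 (move_right): buffer="lykc" (len 4), cursors c3@3 c1@4 c2@4, authorship ....
After op 5 (insert('d')): buffer="lykdcdd" (len 7), cursors c3@4 c1@7 c2@7, authorship ...3.12
Authorship (.=original, N=cursor N): . . . 3 . 1 2
Index 5: author = 1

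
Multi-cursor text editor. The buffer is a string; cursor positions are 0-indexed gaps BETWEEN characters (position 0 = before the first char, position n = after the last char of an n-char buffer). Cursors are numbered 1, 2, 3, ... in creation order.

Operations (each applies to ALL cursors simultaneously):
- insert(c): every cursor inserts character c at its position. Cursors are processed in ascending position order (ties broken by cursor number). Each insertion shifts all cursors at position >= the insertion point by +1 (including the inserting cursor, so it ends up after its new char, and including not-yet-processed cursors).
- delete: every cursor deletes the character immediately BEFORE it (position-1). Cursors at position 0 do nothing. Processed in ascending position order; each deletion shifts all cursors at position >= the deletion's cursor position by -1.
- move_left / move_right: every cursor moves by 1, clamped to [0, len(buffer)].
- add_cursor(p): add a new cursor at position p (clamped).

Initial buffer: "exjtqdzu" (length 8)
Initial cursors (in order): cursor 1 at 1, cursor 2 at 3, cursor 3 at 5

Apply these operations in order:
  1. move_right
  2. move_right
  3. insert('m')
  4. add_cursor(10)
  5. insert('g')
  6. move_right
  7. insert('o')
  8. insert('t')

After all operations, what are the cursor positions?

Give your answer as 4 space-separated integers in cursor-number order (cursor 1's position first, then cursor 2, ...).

Answer: 8 14 23 23

Derivation:
After op 1 (move_right): buffer="exjtqdzu" (len 8), cursors c1@2 c2@4 c3@6, authorship ........
After op 2 (move_right): buffer="exjtqdzu" (len 8), cursors c1@3 c2@5 c3@7, authorship ........
After op 3 (insert('m')): buffer="exjmtqmdzmu" (len 11), cursors c1@4 c2@7 c3@10, authorship ...1..2..3.
After op 4 (add_cursor(10)): buffer="exjmtqmdzmu" (len 11), cursors c1@4 c2@7 c3@10 c4@10, authorship ...1..2..3.
After op 5 (insert('g')): buffer="exjmgtqmgdzmggu" (len 15), cursors c1@5 c2@9 c3@14 c4@14, authorship ...11..22..334.
After op 6 (move_right): buffer="exjmgtqmgdzmggu" (len 15), cursors c1@6 c2@10 c3@15 c4@15, authorship ...11..22..334.
After op 7 (insert('o')): buffer="exjmgtoqmgdozmgguoo" (len 19), cursors c1@7 c2@12 c3@19 c4@19, authorship ...11.1.22.2.334.34
After op 8 (insert('t')): buffer="exjmgtotqmgdotzmgguoott" (len 23), cursors c1@8 c2@14 c3@23 c4@23, authorship ...11.11.22.22.334.3434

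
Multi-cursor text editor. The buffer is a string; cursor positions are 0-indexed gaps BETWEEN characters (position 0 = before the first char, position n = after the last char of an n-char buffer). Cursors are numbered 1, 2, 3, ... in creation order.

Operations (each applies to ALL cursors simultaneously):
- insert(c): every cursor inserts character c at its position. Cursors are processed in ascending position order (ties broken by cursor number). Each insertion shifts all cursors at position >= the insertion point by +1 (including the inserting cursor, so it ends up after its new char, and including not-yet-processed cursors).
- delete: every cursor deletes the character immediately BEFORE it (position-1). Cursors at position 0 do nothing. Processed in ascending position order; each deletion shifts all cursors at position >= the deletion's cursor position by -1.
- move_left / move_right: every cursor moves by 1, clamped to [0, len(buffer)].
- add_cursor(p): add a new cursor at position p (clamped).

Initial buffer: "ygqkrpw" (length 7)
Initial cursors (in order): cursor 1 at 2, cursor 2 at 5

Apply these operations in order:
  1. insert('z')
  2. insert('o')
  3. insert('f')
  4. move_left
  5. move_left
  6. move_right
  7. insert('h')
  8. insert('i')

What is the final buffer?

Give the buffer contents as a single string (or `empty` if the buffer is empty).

After op 1 (insert('z')): buffer="ygzqkrzpw" (len 9), cursors c1@3 c2@7, authorship ..1...2..
After op 2 (insert('o')): buffer="ygzoqkrzopw" (len 11), cursors c1@4 c2@9, authorship ..11...22..
After op 3 (insert('f')): buffer="ygzofqkrzofpw" (len 13), cursors c1@5 c2@11, authorship ..111...222..
After op 4 (move_left): buffer="ygzofqkrzofpw" (len 13), cursors c1@4 c2@10, authorship ..111...222..
After op 5 (move_left): buffer="ygzofqkrzofpw" (len 13), cursors c1@3 c2@9, authorship ..111...222..
After op 6 (move_right): buffer="ygzofqkrzofpw" (len 13), cursors c1@4 c2@10, authorship ..111...222..
After op 7 (insert('h')): buffer="ygzohfqkrzohfpw" (len 15), cursors c1@5 c2@12, authorship ..1111...2222..
After op 8 (insert('i')): buffer="ygzohifqkrzohifpw" (len 17), cursors c1@6 c2@14, authorship ..11111...22222..

Answer: ygzohifqkrzohifpw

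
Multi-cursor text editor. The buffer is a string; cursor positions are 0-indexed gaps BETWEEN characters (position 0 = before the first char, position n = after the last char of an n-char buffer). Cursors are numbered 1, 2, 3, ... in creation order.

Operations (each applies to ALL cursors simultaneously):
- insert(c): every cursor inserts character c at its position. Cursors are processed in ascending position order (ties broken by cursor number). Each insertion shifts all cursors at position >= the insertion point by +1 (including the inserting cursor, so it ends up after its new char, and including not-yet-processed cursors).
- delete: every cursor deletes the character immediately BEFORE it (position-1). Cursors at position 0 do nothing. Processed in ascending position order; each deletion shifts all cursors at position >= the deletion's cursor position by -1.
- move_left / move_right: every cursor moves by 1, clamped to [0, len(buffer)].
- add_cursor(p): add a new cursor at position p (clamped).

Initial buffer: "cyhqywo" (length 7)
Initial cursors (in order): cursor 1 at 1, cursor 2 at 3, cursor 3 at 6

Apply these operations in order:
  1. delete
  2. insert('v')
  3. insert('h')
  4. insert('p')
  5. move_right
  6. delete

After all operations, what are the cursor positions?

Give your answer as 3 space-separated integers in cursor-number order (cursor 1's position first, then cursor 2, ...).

Answer: 3 6 10

Derivation:
After op 1 (delete): buffer="yqyo" (len 4), cursors c1@0 c2@1 c3@3, authorship ....
After op 2 (insert('v')): buffer="vyvqyvo" (len 7), cursors c1@1 c2@3 c3@6, authorship 1.2..3.
After op 3 (insert('h')): buffer="vhyvhqyvho" (len 10), cursors c1@2 c2@5 c3@9, authorship 11.22..33.
After op 4 (insert('p')): buffer="vhpyvhpqyvhpo" (len 13), cursors c1@3 c2@7 c3@12, authorship 111.222..333.
After op 5 (move_right): buffer="vhpyvhpqyvhpo" (len 13), cursors c1@4 c2@8 c3@13, authorship 111.222..333.
After op 6 (delete): buffer="vhpvhpyvhp" (len 10), cursors c1@3 c2@6 c3@10, authorship 111222.333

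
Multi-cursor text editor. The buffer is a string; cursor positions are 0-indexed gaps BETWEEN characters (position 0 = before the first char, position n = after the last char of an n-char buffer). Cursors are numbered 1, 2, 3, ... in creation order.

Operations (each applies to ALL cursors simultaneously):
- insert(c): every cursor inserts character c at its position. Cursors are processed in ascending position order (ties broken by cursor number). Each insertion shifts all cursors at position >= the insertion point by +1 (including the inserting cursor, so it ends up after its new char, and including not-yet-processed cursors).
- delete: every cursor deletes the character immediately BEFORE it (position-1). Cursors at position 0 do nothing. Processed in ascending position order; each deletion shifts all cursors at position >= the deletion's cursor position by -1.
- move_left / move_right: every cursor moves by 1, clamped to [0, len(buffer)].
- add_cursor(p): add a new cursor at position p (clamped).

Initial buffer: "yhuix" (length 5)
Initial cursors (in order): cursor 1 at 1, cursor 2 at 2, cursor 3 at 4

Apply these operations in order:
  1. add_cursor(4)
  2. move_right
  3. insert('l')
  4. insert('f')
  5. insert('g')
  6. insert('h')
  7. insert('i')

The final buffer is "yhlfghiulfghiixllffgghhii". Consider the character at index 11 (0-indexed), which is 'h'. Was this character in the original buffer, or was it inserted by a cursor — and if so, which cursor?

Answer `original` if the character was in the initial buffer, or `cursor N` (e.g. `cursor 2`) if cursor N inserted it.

Answer: cursor 2

Derivation:
After op 1 (add_cursor(4)): buffer="yhuix" (len 5), cursors c1@1 c2@2 c3@4 c4@4, authorship .....
After op 2 (move_right): buffer="yhuix" (len 5), cursors c1@2 c2@3 c3@5 c4@5, authorship .....
After op 3 (insert('l')): buffer="yhlulixll" (len 9), cursors c1@3 c2@5 c3@9 c4@9, authorship ..1.2..34
After op 4 (insert('f')): buffer="yhlfulfixllff" (len 13), cursors c1@4 c2@7 c3@13 c4@13, authorship ..11.22..3434
After op 5 (insert('g')): buffer="yhlfgulfgixllffgg" (len 17), cursors c1@5 c2@9 c3@17 c4@17, authorship ..111.222..343434
After op 6 (insert('h')): buffer="yhlfghulfghixllffgghh" (len 21), cursors c1@6 c2@11 c3@21 c4@21, authorship ..1111.2222..34343434
After op 7 (insert('i')): buffer="yhlfghiulfghiixllffgghhii" (len 25), cursors c1@7 c2@13 c3@25 c4@25, authorship ..11111.22222..3434343434
Authorship (.=original, N=cursor N): . . 1 1 1 1 1 . 2 2 2 2 2 . . 3 4 3 4 3 4 3 4 3 4
Index 11: author = 2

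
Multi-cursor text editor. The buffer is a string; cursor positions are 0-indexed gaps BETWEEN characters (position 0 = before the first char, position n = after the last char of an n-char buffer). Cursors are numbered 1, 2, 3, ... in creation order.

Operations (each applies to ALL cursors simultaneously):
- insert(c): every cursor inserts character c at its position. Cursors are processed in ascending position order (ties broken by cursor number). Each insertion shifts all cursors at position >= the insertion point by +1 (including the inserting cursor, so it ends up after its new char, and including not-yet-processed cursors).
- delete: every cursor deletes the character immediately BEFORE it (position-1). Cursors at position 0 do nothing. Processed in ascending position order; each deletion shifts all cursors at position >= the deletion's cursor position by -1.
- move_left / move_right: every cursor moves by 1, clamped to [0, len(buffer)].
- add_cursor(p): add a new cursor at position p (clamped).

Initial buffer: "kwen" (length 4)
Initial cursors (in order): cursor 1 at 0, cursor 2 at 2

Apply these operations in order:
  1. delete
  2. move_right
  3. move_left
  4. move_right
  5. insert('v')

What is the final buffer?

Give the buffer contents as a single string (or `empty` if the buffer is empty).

Answer: kvevn

Derivation:
After op 1 (delete): buffer="ken" (len 3), cursors c1@0 c2@1, authorship ...
After op 2 (move_right): buffer="ken" (len 3), cursors c1@1 c2@2, authorship ...
After op 3 (move_left): buffer="ken" (len 3), cursors c1@0 c2@1, authorship ...
After op 4 (move_right): buffer="ken" (len 3), cursors c1@1 c2@2, authorship ...
After op 5 (insert('v')): buffer="kvevn" (len 5), cursors c1@2 c2@4, authorship .1.2.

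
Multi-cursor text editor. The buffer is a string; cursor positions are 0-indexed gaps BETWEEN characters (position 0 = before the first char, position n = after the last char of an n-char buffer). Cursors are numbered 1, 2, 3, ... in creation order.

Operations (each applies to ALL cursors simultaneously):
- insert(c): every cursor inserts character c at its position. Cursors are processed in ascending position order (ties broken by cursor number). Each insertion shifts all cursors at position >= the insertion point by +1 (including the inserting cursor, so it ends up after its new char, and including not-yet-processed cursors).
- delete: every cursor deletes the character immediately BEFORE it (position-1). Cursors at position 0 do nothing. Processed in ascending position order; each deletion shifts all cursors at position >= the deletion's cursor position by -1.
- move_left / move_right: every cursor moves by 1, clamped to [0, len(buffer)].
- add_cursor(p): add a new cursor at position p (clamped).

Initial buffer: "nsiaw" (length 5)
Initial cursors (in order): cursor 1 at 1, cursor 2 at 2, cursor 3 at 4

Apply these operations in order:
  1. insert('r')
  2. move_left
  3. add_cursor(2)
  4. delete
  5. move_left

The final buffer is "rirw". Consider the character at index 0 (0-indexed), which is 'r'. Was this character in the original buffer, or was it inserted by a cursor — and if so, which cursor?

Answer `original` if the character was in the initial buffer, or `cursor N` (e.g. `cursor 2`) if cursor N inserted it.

Answer: cursor 2

Derivation:
After op 1 (insert('r')): buffer="nrsriarw" (len 8), cursors c1@2 c2@4 c3@7, authorship .1.2..3.
After op 2 (move_left): buffer="nrsriarw" (len 8), cursors c1@1 c2@3 c3@6, authorship .1.2..3.
After op 3 (add_cursor(2)): buffer="nrsriarw" (len 8), cursors c1@1 c4@2 c2@3 c3@6, authorship .1.2..3.
After op 4 (delete): buffer="rirw" (len 4), cursors c1@0 c2@0 c4@0 c3@2, authorship 2.3.
After op 5 (move_left): buffer="rirw" (len 4), cursors c1@0 c2@0 c4@0 c3@1, authorship 2.3.
Authorship (.=original, N=cursor N): 2 . 3 .
Index 0: author = 2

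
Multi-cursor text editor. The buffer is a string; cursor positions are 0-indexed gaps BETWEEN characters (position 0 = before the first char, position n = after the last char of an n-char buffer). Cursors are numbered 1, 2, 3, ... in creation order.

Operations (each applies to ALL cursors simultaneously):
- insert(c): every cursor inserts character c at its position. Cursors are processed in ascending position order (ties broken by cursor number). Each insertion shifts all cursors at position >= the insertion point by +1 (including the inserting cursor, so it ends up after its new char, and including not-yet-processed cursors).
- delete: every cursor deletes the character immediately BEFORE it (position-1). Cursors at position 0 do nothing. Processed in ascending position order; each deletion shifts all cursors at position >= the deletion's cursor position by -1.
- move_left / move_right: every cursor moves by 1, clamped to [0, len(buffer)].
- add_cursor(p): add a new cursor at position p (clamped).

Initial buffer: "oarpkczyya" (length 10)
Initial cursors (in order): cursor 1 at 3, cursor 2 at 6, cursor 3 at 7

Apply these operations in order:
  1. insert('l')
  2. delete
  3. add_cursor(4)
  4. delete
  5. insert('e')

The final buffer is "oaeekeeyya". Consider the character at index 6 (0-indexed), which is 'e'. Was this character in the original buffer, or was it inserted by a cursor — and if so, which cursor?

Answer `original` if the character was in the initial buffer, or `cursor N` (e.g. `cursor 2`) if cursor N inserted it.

After op 1 (insert('l')): buffer="oarlpkclzlyya" (len 13), cursors c1@4 c2@8 c3@10, authorship ...1...2.3...
After op 2 (delete): buffer="oarpkczyya" (len 10), cursors c1@3 c2@6 c3@7, authorship ..........
After op 3 (add_cursor(4)): buffer="oarpkczyya" (len 10), cursors c1@3 c4@4 c2@6 c3@7, authorship ..........
After op 4 (delete): buffer="oakyya" (len 6), cursors c1@2 c4@2 c2@3 c3@3, authorship ......
After op 5 (insert('e')): buffer="oaeekeeyya" (len 10), cursors c1@4 c4@4 c2@7 c3@7, authorship ..14.23...
Authorship (.=original, N=cursor N): . . 1 4 . 2 3 . . .
Index 6: author = 3

Answer: cursor 3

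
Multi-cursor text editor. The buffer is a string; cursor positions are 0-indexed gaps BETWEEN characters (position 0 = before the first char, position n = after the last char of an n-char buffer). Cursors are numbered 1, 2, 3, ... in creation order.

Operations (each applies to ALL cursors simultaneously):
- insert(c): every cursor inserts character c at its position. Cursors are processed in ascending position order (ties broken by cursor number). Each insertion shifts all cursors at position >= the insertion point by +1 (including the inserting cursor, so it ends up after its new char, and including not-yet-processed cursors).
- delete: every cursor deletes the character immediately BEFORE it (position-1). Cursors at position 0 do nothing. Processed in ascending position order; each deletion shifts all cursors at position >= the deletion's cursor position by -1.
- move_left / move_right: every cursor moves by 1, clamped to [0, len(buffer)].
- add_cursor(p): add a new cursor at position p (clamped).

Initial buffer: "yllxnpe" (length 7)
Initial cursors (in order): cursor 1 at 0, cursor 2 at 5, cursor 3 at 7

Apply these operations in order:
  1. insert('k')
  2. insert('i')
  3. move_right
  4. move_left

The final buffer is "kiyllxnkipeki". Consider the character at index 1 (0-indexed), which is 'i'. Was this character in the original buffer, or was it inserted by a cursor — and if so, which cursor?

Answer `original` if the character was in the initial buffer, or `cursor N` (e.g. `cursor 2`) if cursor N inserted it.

Answer: cursor 1

Derivation:
After op 1 (insert('k')): buffer="kyllxnkpek" (len 10), cursors c1@1 c2@7 c3@10, authorship 1.....2..3
After op 2 (insert('i')): buffer="kiyllxnkipeki" (len 13), cursors c1@2 c2@9 c3@13, authorship 11.....22..33
After op 3 (move_right): buffer="kiyllxnkipeki" (len 13), cursors c1@3 c2@10 c3@13, authorship 11.....22..33
After op 4 (move_left): buffer="kiyllxnkipeki" (len 13), cursors c1@2 c2@9 c3@12, authorship 11.....22..33
Authorship (.=original, N=cursor N): 1 1 . . . . . 2 2 . . 3 3
Index 1: author = 1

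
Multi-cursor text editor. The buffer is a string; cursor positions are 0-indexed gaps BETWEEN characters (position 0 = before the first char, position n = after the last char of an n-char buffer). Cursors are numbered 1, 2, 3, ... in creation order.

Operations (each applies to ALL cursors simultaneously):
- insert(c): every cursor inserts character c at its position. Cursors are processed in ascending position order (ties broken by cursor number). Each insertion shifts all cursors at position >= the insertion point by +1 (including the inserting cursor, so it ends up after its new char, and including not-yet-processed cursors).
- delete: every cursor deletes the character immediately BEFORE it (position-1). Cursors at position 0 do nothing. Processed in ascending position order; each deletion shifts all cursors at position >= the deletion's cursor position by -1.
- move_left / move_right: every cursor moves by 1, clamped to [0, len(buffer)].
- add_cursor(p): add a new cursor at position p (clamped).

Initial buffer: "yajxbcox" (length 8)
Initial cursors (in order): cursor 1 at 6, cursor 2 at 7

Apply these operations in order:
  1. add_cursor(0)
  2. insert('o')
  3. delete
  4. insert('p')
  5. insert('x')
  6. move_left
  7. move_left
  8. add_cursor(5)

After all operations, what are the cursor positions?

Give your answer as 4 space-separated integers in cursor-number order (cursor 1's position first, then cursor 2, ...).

After op 1 (add_cursor(0)): buffer="yajxbcox" (len 8), cursors c3@0 c1@6 c2@7, authorship ........
After op 2 (insert('o')): buffer="oyajxbcooox" (len 11), cursors c3@1 c1@8 c2@10, authorship 3......1.2.
After op 3 (delete): buffer="yajxbcox" (len 8), cursors c3@0 c1@6 c2@7, authorship ........
After op 4 (insert('p')): buffer="pyajxbcpopx" (len 11), cursors c3@1 c1@8 c2@10, authorship 3......1.2.
After op 5 (insert('x')): buffer="pxyajxbcpxopxx" (len 14), cursors c3@2 c1@10 c2@13, authorship 33......11.22.
After op 6 (move_left): buffer="pxyajxbcpxopxx" (len 14), cursors c3@1 c1@9 c2@12, authorship 33......11.22.
After op 7 (move_left): buffer="pxyajxbcpxopxx" (len 14), cursors c3@0 c1@8 c2@11, authorship 33......11.22.
After op 8 (add_cursor(5)): buffer="pxyajxbcpxopxx" (len 14), cursors c3@0 c4@5 c1@8 c2@11, authorship 33......11.22.

Answer: 8 11 0 5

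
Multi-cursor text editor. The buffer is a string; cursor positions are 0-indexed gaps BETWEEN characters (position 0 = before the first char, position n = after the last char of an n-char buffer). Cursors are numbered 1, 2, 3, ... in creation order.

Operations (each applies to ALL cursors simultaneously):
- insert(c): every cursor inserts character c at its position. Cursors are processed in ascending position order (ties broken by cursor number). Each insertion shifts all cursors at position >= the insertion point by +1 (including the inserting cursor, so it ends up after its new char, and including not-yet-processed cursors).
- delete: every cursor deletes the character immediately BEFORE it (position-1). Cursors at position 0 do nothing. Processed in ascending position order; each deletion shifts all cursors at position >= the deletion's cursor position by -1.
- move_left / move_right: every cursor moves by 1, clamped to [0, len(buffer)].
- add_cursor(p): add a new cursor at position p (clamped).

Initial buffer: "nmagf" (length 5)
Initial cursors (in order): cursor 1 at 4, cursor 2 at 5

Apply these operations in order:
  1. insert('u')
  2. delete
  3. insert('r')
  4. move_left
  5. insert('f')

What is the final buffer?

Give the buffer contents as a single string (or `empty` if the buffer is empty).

After op 1 (insert('u')): buffer="nmagufu" (len 7), cursors c1@5 c2@7, authorship ....1.2
After op 2 (delete): buffer="nmagf" (len 5), cursors c1@4 c2@5, authorship .....
After op 3 (insert('r')): buffer="nmagrfr" (len 7), cursors c1@5 c2@7, authorship ....1.2
After op 4 (move_left): buffer="nmagrfr" (len 7), cursors c1@4 c2@6, authorship ....1.2
After op 5 (insert('f')): buffer="nmagfrffr" (len 9), cursors c1@5 c2@8, authorship ....11.22

Answer: nmagfrffr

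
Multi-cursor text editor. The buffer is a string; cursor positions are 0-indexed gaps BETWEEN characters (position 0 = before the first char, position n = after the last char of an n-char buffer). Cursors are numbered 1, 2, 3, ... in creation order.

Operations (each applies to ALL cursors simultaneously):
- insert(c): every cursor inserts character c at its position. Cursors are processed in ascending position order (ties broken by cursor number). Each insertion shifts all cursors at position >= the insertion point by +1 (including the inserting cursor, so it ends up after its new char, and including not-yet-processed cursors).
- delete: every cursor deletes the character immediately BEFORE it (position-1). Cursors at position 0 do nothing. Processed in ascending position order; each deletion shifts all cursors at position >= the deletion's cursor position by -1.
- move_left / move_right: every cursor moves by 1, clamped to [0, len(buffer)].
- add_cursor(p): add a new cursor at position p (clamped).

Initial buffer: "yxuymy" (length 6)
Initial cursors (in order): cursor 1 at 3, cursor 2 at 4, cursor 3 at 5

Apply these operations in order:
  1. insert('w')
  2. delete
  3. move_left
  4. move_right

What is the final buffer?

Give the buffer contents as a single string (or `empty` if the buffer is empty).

After op 1 (insert('w')): buffer="yxuwywmwy" (len 9), cursors c1@4 c2@6 c3@8, authorship ...1.2.3.
After op 2 (delete): buffer="yxuymy" (len 6), cursors c1@3 c2@4 c3@5, authorship ......
After op 3 (move_left): buffer="yxuymy" (len 6), cursors c1@2 c2@3 c3@4, authorship ......
After op 4 (move_right): buffer="yxuymy" (len 6), cursors c1@3 c2@4 c3@5, authorship ......

Answer: yxuymy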